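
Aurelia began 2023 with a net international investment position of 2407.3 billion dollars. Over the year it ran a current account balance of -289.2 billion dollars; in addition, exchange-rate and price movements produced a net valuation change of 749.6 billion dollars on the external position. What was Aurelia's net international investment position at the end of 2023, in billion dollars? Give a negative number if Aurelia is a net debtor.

Change in NIIP = current account + net valuation change = -289.2 + 749.6 = 460.4
End-of-year NIIP = 2407.3 + 460.4 = 2867.7

2867.7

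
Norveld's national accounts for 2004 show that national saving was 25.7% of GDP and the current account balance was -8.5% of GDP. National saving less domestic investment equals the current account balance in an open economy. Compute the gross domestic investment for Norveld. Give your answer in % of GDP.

34.2

S - I = CA (net lending to the rest of the world).
I = S - CA = 25.7 - (-8.5) = 34.2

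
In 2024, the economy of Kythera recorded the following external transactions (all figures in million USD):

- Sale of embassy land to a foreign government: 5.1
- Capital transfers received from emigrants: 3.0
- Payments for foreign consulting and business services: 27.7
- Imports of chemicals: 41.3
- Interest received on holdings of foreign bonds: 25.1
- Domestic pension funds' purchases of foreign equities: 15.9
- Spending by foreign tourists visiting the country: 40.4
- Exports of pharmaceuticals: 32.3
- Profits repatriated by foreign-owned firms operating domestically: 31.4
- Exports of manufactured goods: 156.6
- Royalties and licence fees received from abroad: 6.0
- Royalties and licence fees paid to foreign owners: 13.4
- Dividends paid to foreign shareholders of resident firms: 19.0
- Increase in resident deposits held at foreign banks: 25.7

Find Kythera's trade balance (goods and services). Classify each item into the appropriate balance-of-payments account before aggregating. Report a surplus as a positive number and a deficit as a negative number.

152.9

Goods: 32.3 - 41.3 + 156.6 = 147.6
Services: -27.7 - 13.4 + 40.4 + 6.0 = 5.3
Trade balance = 147.6 + 5.3 = 152.9
(Excluded from the trade balance — capital account: sale of embassy land to a foreign government 5.1, capital transfers received from emigrants 3.0; primary income: interest received on holdings of foreign bonds 25.1, profits repatriated by foreign-owned firms operating domestically 31.4, dividends paid to foreign shareholders of resident firms 19.0; financial account: domestic pension funds' purchases of foreign equities 15.9, increase in resident deposits held at foreign banks 25.7.)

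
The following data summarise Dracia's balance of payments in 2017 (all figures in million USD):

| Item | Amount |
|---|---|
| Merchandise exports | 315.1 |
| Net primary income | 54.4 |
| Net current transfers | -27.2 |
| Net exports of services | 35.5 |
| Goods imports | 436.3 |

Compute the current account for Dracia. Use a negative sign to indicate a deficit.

Goods balance = 315.1 - 436.3 = -121.2
Services balance = 35.5
Trade balance (goods + services) = -121.2 + 35.5 = -85.7
Net primary income = 54.4
Net secondary income = -27.2
Current account = -85.7 + 54.4 + (-27.2) = -58.5

-58.5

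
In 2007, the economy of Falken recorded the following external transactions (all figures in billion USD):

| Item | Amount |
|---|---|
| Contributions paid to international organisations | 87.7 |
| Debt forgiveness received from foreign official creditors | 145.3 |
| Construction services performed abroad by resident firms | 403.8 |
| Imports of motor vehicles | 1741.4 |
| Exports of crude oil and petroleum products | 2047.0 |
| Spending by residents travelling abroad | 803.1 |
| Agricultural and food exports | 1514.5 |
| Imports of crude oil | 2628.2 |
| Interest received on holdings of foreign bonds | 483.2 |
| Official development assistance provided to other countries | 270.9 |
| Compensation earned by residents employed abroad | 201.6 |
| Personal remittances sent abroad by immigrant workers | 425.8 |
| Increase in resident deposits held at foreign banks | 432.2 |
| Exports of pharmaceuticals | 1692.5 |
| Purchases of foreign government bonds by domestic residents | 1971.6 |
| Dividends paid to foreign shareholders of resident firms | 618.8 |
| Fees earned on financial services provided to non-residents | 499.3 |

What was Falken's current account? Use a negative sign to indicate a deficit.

Goods: -1741.4 - 2628.2 + 2047.0 + 1514.5 + 1692.5 = 884.4
Services: -803.1 + 499.3 + 403.8 = 100.0
Primary income: 201.6 - 618.8 + 483.2 = 66.0
Secondary income: -87.7 - 425.8 - 270.9 = -784.4
Current account = 884.4 + 100.0 + 66.0 + (-784.4) = 266.0
(Excluded from the current account — capital account: debt forgiveness received from foreign official creditors 145.3; financial account: increase in resident deposits held at foreign banks 432.2, purchases of foreign government bonds by domestic residents 1971.6.)

266.0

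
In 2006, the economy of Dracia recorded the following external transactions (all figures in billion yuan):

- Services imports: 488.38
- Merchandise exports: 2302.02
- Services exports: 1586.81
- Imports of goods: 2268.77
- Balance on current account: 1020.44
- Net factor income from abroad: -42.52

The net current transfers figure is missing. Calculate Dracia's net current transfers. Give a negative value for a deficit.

-68.72

Current account = goods balance + services balance + net primary income + net secondary income
Sum of the known components = 1089.16
Net current transfers = CA - (known components) = 1020.44 - 1089.16 = -68.72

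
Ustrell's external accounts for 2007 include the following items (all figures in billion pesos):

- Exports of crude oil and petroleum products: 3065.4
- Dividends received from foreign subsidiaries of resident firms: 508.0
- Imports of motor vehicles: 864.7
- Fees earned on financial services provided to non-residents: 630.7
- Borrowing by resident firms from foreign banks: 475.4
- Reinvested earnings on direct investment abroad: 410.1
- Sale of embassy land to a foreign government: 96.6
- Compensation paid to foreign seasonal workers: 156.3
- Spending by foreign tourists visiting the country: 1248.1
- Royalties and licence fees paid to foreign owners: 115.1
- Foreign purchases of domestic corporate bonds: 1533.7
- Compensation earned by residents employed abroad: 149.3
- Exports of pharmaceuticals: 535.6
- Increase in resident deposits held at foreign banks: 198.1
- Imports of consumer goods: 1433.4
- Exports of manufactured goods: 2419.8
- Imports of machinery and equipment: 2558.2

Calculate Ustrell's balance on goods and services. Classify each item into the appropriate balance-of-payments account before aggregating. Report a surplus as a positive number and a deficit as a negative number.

2928.2

Goods: 3065.4 - 1433.4 - 864.7 + 535.6 - 2558.2 + 2419.8 = 1164.5
Services: 1248.1 - 115.1 + 630.7 = 1763.7
Trade balance = 1164.5 + 1763.7 = 2928.2
(Excluded from the trade balance — primary income: dividends received from foreign subsidiaries of resident firms 508.0, reinvested earnings on direct investment abroad 410.1, compensation paid to foreign seasonal workers 156.3, compensation earned by residents employed abroad 149.3; financial account: borrowing by resident firms from foreign banks 475.4, foreign purchases of domestic corporate bonds 1533.7, increase in resident deposits held at foreign banks 198.1; capital account: sale of embassy land to a foreign government 96.6.)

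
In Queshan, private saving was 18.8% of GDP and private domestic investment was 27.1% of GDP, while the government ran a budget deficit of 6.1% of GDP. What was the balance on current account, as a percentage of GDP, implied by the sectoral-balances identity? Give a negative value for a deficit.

By the sectoral-balances identity, CA = (S_private - I) + (T - G).
Private balance = 18.8 - 27.1 = -8.3
Government balance (T - G) = -6.1
CA = -8.3 + (-6.1) = -14.4

-14.4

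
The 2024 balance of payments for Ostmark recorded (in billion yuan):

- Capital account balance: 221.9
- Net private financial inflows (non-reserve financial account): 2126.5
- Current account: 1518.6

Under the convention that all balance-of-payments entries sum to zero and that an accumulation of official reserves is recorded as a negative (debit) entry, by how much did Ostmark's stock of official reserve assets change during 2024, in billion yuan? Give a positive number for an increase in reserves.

3867.0

Official reserve transactions balance = -(1518.6 + 221.9 + 2126.5) = -3867.0
An accumulation of reserves is recorded as a debit (negative entry), so the change in the stock of reserves is the negative of that balance.
Change in official reserves = -(-3867.0) = 3867.0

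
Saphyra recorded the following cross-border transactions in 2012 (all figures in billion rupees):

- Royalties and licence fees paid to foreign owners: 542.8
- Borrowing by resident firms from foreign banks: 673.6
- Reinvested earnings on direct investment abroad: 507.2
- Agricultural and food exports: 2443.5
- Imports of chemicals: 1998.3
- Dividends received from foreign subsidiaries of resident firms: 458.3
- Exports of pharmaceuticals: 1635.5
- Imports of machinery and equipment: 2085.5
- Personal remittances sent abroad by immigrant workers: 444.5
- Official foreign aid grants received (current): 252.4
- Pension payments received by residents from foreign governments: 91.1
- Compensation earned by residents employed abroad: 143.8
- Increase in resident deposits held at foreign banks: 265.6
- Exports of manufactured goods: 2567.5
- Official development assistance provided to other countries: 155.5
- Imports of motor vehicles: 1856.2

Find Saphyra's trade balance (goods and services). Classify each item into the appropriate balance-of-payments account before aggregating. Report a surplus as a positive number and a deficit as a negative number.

163.7

Goods: 2443.5 - 1998.3 - 1856.2 + 1635.5 - 2085.5 + 2567.5 = 706.5
Services: -542.8
Trade balance = 706.5 + (-542.8) = 163.7
(Excluded from the trade balance — financial account: borrowing by resident firms from foreign banks 673.6, increase in resident deposits held at foreign banks 265.6; primary income: reinvested earnings on direct investment abroad 507.2, dividends received from foreign subsidiaries of resident firms 458.3, compensation earned by residents employed abroad 143.8; secondary income: personal remittances sent abroad by immigrant workers 444.5, official foreign aid grants received (current) 252.4, pension payments received by residents from foreign governments 91.1, official development assistance provided to other countries 155.5.)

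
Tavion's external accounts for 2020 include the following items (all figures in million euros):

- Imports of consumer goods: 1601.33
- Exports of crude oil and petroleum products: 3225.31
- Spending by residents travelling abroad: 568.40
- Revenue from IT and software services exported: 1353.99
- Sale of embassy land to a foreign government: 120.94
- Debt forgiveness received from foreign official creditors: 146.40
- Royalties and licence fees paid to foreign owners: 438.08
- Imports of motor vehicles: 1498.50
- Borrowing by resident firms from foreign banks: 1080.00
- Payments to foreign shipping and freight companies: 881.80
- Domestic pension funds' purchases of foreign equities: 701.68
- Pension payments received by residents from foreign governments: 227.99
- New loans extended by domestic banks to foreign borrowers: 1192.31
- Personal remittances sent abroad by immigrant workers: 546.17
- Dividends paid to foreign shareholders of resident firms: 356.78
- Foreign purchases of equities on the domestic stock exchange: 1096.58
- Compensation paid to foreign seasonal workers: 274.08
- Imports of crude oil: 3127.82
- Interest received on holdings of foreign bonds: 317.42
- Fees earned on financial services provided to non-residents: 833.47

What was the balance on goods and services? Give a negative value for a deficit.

-2703.16

Goods: -1601.33 + 3225.31 - 1498.50 - 3127.82 = -3002.34
Services: 833.47 - 568.40 + 1353.99 - 881.80 - 438.08 = 299.18
Trade balance = -3002.34 + 299.18 = -2703.16
(Excluded from the trade balance — capital account: sale of embassy land to a foreign government 120.94, debt forgiveness received from foreign official creditors 146.40; financial account: borrowing by resident firms from foreign banks 1080.00, domestic pension funds' purchases of foreign equities 701.68, new loans extended by domestic banks to foreign borrowers 1192.31, foreign purchases of equities on the domestic stock exchange 1096.58; secondary income: pension payments received by residents from foreign governments 227.99, personal remittances sent abroad by immigrant workers 546.17; primary income: dividends paid to foreign shareholders of resident firms 356.78, compensation paid to foreign seasonal workers 274.08, interest received on holdings of foreign bonds 317.42.)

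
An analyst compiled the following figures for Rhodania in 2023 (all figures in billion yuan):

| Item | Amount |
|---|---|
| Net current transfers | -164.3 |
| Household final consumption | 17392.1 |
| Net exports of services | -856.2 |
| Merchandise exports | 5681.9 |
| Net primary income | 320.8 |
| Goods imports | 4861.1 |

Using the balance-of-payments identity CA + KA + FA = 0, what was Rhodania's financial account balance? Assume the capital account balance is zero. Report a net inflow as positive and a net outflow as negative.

Goods balance = 5681.9 - 4861.1 = 820.8
Services balance = -856.2
Trade balance (goods + services) = 820.8 + (-856.2) = -35.4
Net primary income = 320.8
Net secondary income = -164.3
Current account = -35.4 + 320.8 + (-164.3) = 121.1
Financial account = -(121.1) = -121.1

-121.1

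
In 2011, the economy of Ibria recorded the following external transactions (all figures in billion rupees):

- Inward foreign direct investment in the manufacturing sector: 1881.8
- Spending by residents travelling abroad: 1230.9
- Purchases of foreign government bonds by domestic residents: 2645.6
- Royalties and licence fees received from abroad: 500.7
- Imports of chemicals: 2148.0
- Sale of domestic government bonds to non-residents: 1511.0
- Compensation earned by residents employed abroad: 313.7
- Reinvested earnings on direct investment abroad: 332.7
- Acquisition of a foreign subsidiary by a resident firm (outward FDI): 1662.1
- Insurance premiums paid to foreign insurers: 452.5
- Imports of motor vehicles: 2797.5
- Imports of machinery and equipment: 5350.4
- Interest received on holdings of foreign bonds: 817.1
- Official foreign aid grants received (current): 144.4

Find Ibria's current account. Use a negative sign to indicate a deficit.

-9870.7

Goods: -2148.0 - 2797.5 - 5350.4 = -10295.9
Services: -1230.9 - 452.5 + 500.7 = -1182.7
Primary income: 332.7 + 313.7 + 817.1 = 1463.5
Secondary income: 144.4
Current account = (-10295.9) + (-1182.7) + 1463.5 + 144.4 = -9870.7
(Excluded from the current account — financial account: inward foreign direct investment in the manufacturing sector 1881.8, purchases of foreign government bonds by domestic residents 2645.6, sale of domestic government bonds to non-residents 1511.0, acquisition of a foreign subsidiary by a resident firm (outward FDI) 1662.1.)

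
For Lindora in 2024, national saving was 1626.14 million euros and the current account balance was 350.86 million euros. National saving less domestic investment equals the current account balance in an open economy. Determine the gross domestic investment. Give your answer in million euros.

I = S - CA = 1626.14 - 350.86 = 1275.28

1275.28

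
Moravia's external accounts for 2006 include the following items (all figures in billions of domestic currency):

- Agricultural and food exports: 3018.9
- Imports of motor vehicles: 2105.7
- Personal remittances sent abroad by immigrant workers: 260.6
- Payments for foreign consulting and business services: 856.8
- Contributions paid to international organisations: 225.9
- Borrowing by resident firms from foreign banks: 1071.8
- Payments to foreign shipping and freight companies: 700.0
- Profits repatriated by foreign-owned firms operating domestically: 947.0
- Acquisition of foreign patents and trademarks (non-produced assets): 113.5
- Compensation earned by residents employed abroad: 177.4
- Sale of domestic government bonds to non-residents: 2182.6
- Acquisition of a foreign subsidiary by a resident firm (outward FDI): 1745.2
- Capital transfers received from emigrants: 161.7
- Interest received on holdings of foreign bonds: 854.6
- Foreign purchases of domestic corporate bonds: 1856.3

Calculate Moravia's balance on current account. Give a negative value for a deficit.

-1045.1

Goods: 3018.9 - 2105.7 = 913.2
Services: -856.8 - 700.0 = -1556.8
Primary income: -947.0 + 854.6 + 177.4 = 85.0
Secondary income: -260.6 - 225.9 = -486.5
Current account = 913.2 + (-1556.8) + 85.0 + (-486.5) = -1045.1
(Excluded from the current account — financial account: borrowing by resident firms from foreign banks 1071.8, sale of domestic government bonds to non-residents 2182.6, acquisition of a foreign subsidiary by a resident firm (outward FDI) 1745.2, foreign purchases of domestic corporate bonds 1856.3; capital account: acquisition of foreign patents and trademarks (non-produced assets) 113.5, capital transfers received from emigrants 161.7.)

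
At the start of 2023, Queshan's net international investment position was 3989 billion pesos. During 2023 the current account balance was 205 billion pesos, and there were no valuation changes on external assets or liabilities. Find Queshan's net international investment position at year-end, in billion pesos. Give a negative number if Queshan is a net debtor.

With no valuation effects, change in NIIP = current account = 205
End-of-year NIIP = 3989 + 205 = 4194

4194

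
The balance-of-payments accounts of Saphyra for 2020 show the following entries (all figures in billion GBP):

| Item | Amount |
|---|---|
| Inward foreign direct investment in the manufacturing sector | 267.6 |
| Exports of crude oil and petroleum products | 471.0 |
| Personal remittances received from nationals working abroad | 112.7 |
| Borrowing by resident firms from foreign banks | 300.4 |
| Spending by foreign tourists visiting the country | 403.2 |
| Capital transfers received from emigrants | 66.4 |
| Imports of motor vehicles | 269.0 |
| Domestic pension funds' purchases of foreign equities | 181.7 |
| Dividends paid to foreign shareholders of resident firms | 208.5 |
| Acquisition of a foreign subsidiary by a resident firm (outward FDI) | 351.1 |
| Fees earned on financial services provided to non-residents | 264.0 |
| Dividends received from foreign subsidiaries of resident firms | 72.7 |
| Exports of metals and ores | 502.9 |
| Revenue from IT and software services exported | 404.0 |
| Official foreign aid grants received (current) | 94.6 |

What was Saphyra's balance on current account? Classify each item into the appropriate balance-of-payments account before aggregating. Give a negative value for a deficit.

Goods: 502.9 - 269.0 + 471.0 = 704.9
Services: 264.0 + 403.2 + 404.0 = 1071.2
Primary income: -208.5 + 72.7 = -135.8
Secondary income: 94.6 + 112.7 = 207.3
Current account = 704.9 + 1071.2 + (-135.8) + 207.3 = 1847.6
(Excluded from the current account — financial account: inward foreign direct investment in the manufacturing sector 267.6, borrowing by resident firms from foreign banks 300.4, domestic pension funds' purchases of foreign equities 181.7, acquisition of a foreign subsidiary by a resident firm (outward FDI) 351.1; capital account: capital transfers received from emigrants 66.4.)

1847.6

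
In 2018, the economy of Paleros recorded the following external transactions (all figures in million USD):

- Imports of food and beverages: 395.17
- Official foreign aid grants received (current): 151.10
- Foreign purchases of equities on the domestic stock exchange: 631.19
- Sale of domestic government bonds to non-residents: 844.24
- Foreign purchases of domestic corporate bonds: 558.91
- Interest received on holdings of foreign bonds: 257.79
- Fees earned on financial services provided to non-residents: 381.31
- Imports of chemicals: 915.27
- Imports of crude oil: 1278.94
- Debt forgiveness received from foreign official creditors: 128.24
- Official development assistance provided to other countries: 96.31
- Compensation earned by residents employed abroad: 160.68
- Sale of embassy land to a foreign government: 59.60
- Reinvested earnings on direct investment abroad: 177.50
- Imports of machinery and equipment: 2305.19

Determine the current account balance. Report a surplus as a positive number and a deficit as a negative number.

Goods: -2305.19 - 915.27 - 1278.94 - 395.17 = -4894.57
Services: 381.31
Primary income: 177.50 + 257.79 + 160.68 = 595.97
Secondary income: 151.10 - 96.31 = 54.79
Current account = (-4894.57) + 381.31 + 595.97 + 54.79 = -3862.50
(Excluded from the current account — financial account: foreign purchases of equities on the domestic stock exchange 631.19, sale of domestic government bonds to non-residents 844.24, foreign purchases of domestic corporate bonds 558.91; capital account: debt forgiveness received from foreign official creditors 128.24, sale of embassy land to a foreign government 59.60.)

-3862.50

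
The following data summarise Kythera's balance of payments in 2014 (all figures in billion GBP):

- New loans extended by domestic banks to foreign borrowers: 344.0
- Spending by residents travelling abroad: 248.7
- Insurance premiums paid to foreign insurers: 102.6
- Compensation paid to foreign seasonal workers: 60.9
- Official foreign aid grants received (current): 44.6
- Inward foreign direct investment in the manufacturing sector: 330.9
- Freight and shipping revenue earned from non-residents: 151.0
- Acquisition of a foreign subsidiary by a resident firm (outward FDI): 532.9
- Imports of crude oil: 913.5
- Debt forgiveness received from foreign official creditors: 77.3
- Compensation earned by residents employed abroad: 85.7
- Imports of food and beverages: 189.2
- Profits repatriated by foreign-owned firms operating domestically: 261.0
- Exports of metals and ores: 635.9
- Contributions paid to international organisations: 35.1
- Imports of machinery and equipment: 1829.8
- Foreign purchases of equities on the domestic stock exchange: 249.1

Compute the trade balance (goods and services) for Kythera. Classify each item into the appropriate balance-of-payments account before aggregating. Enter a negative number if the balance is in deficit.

-2496.9

Goods: -189.2 - 1829.8 - 913.5 + 635.9 = -2296.6
Services: -248.7 + 151.0 - 102.6 = -200.3
Trade balance = -2296.6 + (-200.3) = -2496.9
(Excluded from the trade balance — financial account: new loans extended by domestic banks to foreign borrowers 344.0, inward foreign direct investment in the manufacturing sector 330.9, acquisition of a foreign subsidiary by a resident firm (outward FDI) 532.9, foreign purchases of equities on the domestic stock exchange 249.1; primary income: compensation paid to foreign seasonal workers 60.9, compensation earned by residents employed abroad 85.7, profits repatriated by foreign-owned firms operating domestically 261.0; secondary income: official foreign aid grants received (current) 44.6, contributions paid to international organisations 35.1; capital account: debt forgiveness received from foreign official creditors 77.3.)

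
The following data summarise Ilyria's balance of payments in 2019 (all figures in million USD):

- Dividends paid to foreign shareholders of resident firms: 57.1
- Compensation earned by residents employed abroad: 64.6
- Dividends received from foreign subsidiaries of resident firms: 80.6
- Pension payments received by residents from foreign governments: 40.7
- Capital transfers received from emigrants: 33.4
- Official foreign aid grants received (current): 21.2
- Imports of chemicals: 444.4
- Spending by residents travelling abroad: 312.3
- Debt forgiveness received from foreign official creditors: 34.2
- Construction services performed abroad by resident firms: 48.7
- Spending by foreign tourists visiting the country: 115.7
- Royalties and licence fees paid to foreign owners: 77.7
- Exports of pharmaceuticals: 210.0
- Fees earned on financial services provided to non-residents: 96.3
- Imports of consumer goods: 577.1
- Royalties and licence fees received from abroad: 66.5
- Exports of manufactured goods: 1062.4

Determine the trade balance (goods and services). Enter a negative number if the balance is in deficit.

Goods: -444.4 + 210.0 - 577.1 + 1062.4 = 250.9
Services: 115.7 - 77.7 + 96.3 + 66.5 + 48.7 - 312.3 = -62.8
Trade balance = 250.9 + (-62.8) = 188.1
(Excluded from the trade balance — primary income: dividends paid to foreign shareholders of resident firms 57.1, compensation earned by residents employed abroad 64.6, dividends received from foreign subsidiaries of resident firms 80.6; secondary income: pension payments received by residents from foreign governments 40.7, official foreign aid grants received (current) 21.2; capital account: capital transfers received from emigrants 33.4, debt forgiveness received from foreign official creditors 34.2.)

188.1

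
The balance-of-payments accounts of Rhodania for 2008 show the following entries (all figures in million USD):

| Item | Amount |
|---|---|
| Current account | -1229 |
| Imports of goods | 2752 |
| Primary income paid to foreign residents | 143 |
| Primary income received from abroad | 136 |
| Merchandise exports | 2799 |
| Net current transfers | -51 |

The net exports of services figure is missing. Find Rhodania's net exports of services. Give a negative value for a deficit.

-1218

Current account = goods balance + services balance + net primary income + net secondary income
Sum of the known components = -11
Net exports of services = CA - (known components) = -1229 - (-11) = -1218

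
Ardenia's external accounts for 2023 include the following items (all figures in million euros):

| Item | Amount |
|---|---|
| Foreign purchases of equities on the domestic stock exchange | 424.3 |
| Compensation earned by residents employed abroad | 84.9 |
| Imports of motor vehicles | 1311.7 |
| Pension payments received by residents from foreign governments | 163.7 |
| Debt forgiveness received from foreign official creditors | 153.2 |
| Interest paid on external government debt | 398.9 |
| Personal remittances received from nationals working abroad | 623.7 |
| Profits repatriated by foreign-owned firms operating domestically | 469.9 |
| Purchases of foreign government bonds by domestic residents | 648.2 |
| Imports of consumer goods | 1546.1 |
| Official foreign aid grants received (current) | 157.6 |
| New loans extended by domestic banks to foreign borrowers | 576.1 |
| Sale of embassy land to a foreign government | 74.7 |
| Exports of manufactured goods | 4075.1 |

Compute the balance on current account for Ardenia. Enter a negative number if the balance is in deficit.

Goods: -1546.1 + 4075.1 - 1311.7 = 1217.3
Primary income: -398.9 + 84.9 - 469.9 = -783.9
Secondary income: 623.7 + 157.6 + 163.7 = 945.0
Current account = 1217.3 + (-783.9) + 945.0 = 1378.4
(Excluded from the current account — financial account: foreign purchases of equities on the domestic stock exchange 424.3, purchases of foreign government bonds by domestic residents 648.2, new loans extended by domestic banks to foreign borrowers 576.1; capital account: debt forgiveness received from foreign official creditors 153.2, sale of embassy land to a foreign government 74.7.)

1378.4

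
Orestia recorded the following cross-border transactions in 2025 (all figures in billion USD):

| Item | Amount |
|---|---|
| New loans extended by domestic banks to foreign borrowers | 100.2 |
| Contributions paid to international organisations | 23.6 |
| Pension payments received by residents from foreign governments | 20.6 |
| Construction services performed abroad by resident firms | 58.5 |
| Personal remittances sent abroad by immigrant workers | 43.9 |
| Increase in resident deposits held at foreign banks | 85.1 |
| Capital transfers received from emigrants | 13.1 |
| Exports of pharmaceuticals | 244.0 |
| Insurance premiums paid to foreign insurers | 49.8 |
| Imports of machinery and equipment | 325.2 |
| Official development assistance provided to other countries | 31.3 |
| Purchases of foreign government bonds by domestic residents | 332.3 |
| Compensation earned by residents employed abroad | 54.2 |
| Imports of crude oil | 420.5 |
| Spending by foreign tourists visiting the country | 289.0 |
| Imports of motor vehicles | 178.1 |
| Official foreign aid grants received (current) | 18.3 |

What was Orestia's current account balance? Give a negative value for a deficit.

Goods: 244.0 - 178.1 - 420.5 - 325.2 = -679.8
Services: 58.5 + 289.0 - 49.8 = 297.7
Primary income: 54.2
Secondary income: 20.6 - 31.3 + 18.3 - 43.9 - 23.6 = -59.9
Current account = (-679.8) + 297.7 + 54.2 + (-59.9) = -387.8
(Excluded from the current account — financial account: new loans extended by domestic banks to foreign borrowers 100.2, increase in resident deposits held at foreign banks 85.1, purchases of foreign government bonds by domestic residents 332.3; capital account: capital transfers received from emigrants 13.1.)

-387.8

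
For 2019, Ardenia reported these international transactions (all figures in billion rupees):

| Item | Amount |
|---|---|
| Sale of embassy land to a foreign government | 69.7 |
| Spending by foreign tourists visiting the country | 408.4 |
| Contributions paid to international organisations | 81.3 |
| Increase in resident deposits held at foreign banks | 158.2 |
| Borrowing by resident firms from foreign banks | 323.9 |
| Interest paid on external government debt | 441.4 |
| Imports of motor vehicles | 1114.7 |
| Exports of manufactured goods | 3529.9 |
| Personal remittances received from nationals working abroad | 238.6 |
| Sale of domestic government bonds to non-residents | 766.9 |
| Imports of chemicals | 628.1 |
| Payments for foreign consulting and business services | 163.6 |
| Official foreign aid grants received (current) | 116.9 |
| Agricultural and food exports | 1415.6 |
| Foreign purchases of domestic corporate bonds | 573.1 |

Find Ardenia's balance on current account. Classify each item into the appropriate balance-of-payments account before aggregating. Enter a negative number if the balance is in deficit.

3280.3

Goods: -628.1 - 1114.7 + 1415.6 + 3529.9 = 3202.7
Services: -163.6 + 408.4 = 244.8
Primary income: -441.4
Secondary income: -81.3 + 238.6 + 116.9 = 274.2
Current account = 3202.7 + 244.8 + (-441.4) + 274.2 = 3280.3
(Excluded from the current account — capital account: sale of embassy land to a foreign government 69.7; financial account: increase in resident deposits held at foreign banks 158.2, borrowing by resident firms from foreign banks 323.9, sale of domestic government bonds to non-residents 766.9, foreign purchases of domestic corporate bonds 573.1.)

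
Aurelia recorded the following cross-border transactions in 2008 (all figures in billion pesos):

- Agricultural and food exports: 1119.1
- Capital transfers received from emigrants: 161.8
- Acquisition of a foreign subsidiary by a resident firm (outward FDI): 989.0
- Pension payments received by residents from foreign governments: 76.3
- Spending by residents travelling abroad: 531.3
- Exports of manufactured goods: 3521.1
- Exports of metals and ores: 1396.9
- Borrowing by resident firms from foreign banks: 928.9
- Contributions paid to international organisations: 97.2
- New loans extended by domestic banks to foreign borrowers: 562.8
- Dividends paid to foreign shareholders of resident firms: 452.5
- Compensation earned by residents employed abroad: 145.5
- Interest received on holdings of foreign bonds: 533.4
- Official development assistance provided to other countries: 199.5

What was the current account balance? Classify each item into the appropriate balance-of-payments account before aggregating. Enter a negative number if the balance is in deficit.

Goods: 1396.9 + 3521.1 + 1119.1 = 6037.1
Services: -531.3
Primary income: -452.5 + 533.4 + 145.5 = 226.4
Secondary income: -199.5 + 76.3 - 97.2 = -220.4
Current account = 6037.1 + (-531.3) + 226.4 + (-220.4) = 5511.8
(Excluded from the current account — capital account: capital transfers received from emigrants 161.8; financial account: acquisition of a foreign subsidiary by a resident firm (outward FDI) 989.0, borrowing by resident firms from foreign banks 928.9, new loans extended by domestic banks to foreign borrowers 562.8.)

5511.8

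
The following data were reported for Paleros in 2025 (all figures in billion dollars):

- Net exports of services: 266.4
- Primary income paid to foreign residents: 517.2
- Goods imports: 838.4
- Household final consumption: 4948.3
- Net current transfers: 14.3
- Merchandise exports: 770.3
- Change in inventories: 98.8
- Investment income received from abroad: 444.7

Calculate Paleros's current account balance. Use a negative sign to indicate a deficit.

Goods balance = 770.3 - 838.4 = -68.1
Services balance = 266.4
Trade balance (goods + services) = -68.1 + 266.4 = 198.3
Net primary income = 444.7 - 517.2 = -72.5
Net secondary income = 14.3
Current account = 198.3 + (-72.5) + 14.3 = 140.1

140.1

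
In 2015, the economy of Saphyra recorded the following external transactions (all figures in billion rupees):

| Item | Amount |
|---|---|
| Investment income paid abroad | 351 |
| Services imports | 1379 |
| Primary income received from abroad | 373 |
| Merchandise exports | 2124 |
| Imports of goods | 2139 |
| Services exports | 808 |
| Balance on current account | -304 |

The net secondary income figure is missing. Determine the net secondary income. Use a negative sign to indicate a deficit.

Current account = goods balance + services balance + net primary income + net secondary income
Sum of the known components = -564
Net secondary income = CA - (known components) = -304 - (-564) = 260

260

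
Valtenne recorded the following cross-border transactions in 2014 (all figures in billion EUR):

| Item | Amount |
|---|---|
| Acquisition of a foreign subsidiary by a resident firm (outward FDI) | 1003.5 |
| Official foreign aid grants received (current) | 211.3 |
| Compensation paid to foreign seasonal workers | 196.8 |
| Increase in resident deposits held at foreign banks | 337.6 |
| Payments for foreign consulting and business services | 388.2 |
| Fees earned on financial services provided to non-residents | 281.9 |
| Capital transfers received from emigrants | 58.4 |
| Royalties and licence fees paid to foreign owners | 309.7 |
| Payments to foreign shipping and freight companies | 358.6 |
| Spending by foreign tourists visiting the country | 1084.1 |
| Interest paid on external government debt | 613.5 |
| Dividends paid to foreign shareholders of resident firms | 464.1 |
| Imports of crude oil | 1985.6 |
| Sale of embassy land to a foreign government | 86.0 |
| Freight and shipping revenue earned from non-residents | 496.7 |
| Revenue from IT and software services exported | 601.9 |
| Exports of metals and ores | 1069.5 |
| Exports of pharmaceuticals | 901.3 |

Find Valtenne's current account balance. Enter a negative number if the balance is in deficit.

330.2

Goods: 901.3 + 1069.5 - 1985.6 = -14.8
Services: 281.9 + 496.7 + 601.9 - 388.2 + 1084.1 - 309.7 - 358.6 = 1408.1
Primary income: -613.5 - 464.1 - 196.8 = -1274.4
Secondary income: 211.3
Current account = (-14.8) + 1408.1 + (-1274.4) + 211.3 = 330.2
(Excluded from the current account — financial account: acquisition of a foreign subsidiary by a resident firm (outward FDI) 1003.5, increase in resident deposits held at foreign banks 337.6; capital account: capital transfers received from emigrants 58.4, sale of embassy land to a foreign government 86.0.)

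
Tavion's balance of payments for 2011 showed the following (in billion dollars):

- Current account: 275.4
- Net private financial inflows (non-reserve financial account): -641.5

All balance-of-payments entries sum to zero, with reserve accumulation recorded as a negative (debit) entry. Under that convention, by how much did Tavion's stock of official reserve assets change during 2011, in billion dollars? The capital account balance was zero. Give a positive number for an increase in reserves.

Official reserve transactions balance = -(275.4 + (-641.5)) = 366.1
An accumulation of reserves is recorded as a debit (negative entry), so the change in the stock of reserves is the negative of that balance.
Change in official reserves = -(366.1) = -366.1

-366.1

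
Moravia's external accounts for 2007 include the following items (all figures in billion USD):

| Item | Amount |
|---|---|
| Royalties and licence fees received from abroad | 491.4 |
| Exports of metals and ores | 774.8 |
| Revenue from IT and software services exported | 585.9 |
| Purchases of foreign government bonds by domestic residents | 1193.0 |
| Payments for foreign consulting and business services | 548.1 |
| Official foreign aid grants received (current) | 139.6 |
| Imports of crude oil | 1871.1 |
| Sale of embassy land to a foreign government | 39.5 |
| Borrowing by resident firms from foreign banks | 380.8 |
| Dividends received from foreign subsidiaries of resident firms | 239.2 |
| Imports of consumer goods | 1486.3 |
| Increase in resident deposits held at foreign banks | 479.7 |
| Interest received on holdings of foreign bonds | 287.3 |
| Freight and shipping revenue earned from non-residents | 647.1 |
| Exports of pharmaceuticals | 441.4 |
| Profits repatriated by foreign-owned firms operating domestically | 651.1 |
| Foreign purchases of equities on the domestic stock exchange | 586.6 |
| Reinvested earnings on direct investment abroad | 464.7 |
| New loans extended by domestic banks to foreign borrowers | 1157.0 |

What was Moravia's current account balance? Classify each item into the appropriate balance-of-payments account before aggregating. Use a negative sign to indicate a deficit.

-485.2

Goods: -1486.3 - 1871.1 + 441.4 + 774.8 = -2141.2
Services: 585.9 - 548.1 + 647.1 + 491.4 = 1176.3
Primary income: 464.7 + 287.3 + 239.2 - 651.1 = 340.1
Secondary income: 139.6
Current account = (-2141.2) + 1176.3 + 340.1 + 139.6 = -485.2
(Excluded from the current account — financial account: purchases of foreign government bonds by domestic residents 1193.0, borrowing by resident firms from foreign banks 380.8, increase in resident deposits held at foreign banks 479.7, foreign purchases of equities on the domestic stock exchange 586.6, new loans extended by domestic banks to foreign borrowers 1157.0; capital account: sale of embassy land to a foreign government 39.5.)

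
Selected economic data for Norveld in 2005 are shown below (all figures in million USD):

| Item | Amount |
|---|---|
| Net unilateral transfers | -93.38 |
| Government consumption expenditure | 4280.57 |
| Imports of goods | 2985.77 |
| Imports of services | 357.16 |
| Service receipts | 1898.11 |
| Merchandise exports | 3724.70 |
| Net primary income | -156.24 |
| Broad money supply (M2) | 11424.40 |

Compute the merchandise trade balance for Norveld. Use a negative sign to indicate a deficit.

738.93

Goods balance = 3724.70 - 2985.77 = 738.93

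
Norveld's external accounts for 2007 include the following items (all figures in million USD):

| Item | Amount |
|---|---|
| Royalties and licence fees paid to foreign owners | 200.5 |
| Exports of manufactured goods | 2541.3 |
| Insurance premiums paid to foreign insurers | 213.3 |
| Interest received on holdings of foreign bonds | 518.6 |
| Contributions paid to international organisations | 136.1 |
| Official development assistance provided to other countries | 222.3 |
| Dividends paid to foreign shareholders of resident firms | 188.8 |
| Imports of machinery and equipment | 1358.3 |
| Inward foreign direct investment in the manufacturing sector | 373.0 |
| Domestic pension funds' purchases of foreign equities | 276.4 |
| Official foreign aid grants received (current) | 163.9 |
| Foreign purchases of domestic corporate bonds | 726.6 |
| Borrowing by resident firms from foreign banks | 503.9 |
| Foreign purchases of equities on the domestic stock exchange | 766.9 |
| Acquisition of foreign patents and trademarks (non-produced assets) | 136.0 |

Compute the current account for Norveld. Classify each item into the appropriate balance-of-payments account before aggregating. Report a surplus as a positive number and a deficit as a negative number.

904.5

Goods: -1358.3 + 2541.3 = 1183.0
Services: -213.3 - 200.5 = -413.8
Primary income: -188.8 + 518.6 = 329.8
Secondary income: -136.1 + 163.9 - 222.3 = -194.5
Current account = 1183.0 + (-413.8) + 329.8 + (-194.5) = 904.5
(Excluded from the current account — financial account: inward foreign direct investment in the manufacturing sector 373.0, domestic pension funds' purchases of foreign equities 276.4, foreign purchases of domestic corporate bonds 726.6, borrowing by resident firms from foreign banks 503.9, foreign purchases of equities on the domestic stock exchange 766.9; capital account: acquisition of foreign patents and trademarks (non-produced assets) 136.0.)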